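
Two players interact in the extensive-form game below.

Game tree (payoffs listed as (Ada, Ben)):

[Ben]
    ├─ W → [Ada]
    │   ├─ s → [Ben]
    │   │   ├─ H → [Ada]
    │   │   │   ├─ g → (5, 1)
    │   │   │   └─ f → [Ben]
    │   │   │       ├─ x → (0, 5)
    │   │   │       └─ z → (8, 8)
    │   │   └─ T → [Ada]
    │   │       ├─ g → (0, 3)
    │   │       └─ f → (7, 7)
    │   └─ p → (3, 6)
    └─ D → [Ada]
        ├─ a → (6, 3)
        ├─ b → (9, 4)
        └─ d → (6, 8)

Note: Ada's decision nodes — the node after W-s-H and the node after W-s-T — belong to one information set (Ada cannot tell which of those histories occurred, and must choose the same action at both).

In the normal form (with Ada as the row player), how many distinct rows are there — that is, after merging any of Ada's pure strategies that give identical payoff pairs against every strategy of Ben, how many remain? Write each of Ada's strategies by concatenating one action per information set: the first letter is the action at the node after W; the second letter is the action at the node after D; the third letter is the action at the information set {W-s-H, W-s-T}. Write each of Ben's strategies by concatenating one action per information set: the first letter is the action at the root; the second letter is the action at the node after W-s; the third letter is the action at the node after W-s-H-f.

Ada has 12 pure strategies: sag, saf, sbg, sbf, sdg, sdf, pag, paf, pbg, pbf, pdg, pdf. Columns: WHx, WHz, WTx, WTz, DHx, DHz, DTx, DTz.
{sag} → row (5,1) (5,1) (0,3) (0,3) (6,3) (6,3) (6,3) (6,3)
{saf} → row (0,5) (8,8) (7,7) (7,7) (6,3) (6,3) (6,3) (6,3)
{sbg} → row (5,1) (5,1) (0,3) (0,3) (9,4) (9,4) (9,4) (9,4)
{sbf} → row (0,5) (8,8) (7,7) (7,7) (9,4) (9,4) (9,4) (9,4)
{sdg} → row (5,1) (5,1) (0,3) (0,3) (6,8) (6,8) (6,8) (6,8)
{sdf} → row (0,5) (8,8) (7,7) (7,7) (6,8) (6,8) (6,8) (6,8)
{pag, paf} → row (3,6) (3,6) (3,6) (3,6) (6,3) (6,3) (6,3) (6,3)
{pbg, pbf} → row (3,6) (3,6) (3,6) (3,6) (9,4) (9,4) (9,4) (9,4)
{pdg, pdf} → row (3,6) (3,6) (3,6) (3,6) (6,8) (6,8) (6,8) (6,8)
That's 9 distinct rows out of 12 strategies.

9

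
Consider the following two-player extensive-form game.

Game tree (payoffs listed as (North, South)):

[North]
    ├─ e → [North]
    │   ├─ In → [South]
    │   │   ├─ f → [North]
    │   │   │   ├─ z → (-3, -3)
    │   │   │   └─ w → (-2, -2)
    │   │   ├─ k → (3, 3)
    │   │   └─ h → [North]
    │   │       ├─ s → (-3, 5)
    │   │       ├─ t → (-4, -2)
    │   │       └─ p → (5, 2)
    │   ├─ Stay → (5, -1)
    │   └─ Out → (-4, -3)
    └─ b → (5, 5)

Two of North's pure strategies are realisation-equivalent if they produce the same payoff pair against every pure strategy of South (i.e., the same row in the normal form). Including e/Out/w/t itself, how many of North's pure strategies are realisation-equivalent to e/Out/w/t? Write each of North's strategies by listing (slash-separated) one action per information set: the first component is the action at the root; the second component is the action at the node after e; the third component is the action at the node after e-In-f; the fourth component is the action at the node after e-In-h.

6

Row for e/Out/w/t (columns f, k, h): (-4,-3) (-4,-3) (-4,-3).
Under e/Out/w/t, North's choice at the node after e-In-f and at the node after e-In-h can never be reached regardless of what South does, so varying those choices leaves every outcome unchanged.
Holding the reachable choices fixed and varying the unreachable ones freely already gives 2 × 3 = 6 equivalent strategies.
No other strategy reproduces this row, so those 6 are the full class: e/Out/z/s, e/Out/z/t, e/Out/z/p, e/Out/w/s, e/Out/w/t, e/Out/w/p.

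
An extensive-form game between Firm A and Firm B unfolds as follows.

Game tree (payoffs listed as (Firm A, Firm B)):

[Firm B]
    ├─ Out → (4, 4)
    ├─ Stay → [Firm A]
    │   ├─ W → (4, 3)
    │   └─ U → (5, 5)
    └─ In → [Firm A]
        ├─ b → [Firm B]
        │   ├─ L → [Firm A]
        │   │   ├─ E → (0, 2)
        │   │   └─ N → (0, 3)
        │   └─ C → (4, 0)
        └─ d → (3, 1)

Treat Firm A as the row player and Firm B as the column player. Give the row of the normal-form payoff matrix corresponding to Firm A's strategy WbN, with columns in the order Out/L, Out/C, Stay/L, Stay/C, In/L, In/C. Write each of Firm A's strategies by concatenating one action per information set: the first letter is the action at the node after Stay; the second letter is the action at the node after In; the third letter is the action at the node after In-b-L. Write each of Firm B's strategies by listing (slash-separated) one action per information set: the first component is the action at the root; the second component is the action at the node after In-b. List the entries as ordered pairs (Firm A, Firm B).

vs Out/L: Firm B plays Out → (4, 4)
vs Out/C: Firm B plays Out → (4, 4)
vs Stay/L: Firm B plays Stay → Firm A plays W at [Stay] → (4, 3)
vs Stay/C: Firm B plays Stay → Firm A plays W at [Stay] → (4, 3)
vs In/L: Firm B plays In → Firm A plays b at [In] → Firm B plays L at [In-b] → Firm A plays N at [In-b-L] → (0, 3)
vs In/C: Firm B plays In → Firm A plays b at [In] → Firm B plays C at [In-b] → (4, 0)

(4,4) (4,4) (4,3) (4,3) (0,3) (4,0)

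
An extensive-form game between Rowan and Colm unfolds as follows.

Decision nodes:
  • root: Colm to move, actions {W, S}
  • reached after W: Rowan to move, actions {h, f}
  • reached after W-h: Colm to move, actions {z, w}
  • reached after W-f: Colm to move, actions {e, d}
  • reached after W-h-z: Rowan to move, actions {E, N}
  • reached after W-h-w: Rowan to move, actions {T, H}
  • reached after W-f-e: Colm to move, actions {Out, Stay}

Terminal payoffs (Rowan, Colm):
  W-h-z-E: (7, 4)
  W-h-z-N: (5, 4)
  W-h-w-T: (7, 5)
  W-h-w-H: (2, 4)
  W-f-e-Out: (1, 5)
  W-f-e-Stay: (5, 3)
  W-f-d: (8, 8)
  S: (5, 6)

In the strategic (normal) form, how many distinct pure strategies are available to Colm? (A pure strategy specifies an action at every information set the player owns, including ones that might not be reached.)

16

Colm owns the root with actions {W, S} — two choices.
Colm owns the node after W-h with actions {z, w} — two choices.
Colm owns the node after W-f with actions {e, d} — two choices.
Colm owns the node after W-f-e with actions {Out, Stay} — two choices.
A pure strategy fixes one action at each information set independently, so the count is the product 2 × 2 × 2 × 2 = 16.
(For reference, Rowan has 8 pure strategies, giving a 16×8 normal-form matrix.)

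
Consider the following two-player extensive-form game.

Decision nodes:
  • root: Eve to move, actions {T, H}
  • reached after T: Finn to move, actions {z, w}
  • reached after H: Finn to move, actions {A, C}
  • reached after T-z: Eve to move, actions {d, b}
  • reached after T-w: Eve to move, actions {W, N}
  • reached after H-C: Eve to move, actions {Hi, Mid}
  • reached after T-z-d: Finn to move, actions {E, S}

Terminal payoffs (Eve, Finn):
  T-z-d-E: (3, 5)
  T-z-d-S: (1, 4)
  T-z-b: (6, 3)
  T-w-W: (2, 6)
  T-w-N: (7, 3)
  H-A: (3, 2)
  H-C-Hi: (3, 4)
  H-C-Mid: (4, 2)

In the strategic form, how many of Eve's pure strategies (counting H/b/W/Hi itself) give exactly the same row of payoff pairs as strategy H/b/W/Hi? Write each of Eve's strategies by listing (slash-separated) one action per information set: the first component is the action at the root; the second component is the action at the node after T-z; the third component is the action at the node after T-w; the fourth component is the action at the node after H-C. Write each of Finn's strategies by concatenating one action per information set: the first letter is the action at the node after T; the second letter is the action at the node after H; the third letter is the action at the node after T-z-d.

4

Row for H/b/W/Hi (columns zAE, zAS, zCE, zCS, wAE, wAS, wCE, wCS): (3,2) (3,2) (3,4) (3,4) (3,2) (3,2) (3,4) (3,4).
Under H/b/W/Hi, Eve's choice at the node after T-z and at the node after T-w can never be reached regardless of what Finn does, so varying those choices leaves every outcome unchanged.
Holding the reachable choices fixed and varying the unreachable ones freely already gives 2 × 2 = 4 equivalent strategies.
No other strategy reproduces this row, so those 4 are the full class: H/d/W/Hi, H/d/N/Hi, H/b/W/Hi, H/b/N/Hi.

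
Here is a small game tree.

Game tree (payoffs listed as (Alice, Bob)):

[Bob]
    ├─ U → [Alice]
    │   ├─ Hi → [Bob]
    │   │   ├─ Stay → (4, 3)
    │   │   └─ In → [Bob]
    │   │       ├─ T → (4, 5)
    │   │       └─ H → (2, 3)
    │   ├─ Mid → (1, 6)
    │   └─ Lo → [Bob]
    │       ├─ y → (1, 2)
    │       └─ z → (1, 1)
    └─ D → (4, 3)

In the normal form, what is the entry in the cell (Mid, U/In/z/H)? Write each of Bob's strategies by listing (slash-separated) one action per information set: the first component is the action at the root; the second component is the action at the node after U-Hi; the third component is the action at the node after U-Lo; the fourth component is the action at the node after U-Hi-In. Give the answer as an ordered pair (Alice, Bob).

(1, 6)

Trace the play path from the root:
  Bob plays U
  Alice plays Mid at [U]
→ terminal payoff (1, 6).
(Bob's choice at the node after U-Hi is never reached on this path, so it doesn't affect the outcome.)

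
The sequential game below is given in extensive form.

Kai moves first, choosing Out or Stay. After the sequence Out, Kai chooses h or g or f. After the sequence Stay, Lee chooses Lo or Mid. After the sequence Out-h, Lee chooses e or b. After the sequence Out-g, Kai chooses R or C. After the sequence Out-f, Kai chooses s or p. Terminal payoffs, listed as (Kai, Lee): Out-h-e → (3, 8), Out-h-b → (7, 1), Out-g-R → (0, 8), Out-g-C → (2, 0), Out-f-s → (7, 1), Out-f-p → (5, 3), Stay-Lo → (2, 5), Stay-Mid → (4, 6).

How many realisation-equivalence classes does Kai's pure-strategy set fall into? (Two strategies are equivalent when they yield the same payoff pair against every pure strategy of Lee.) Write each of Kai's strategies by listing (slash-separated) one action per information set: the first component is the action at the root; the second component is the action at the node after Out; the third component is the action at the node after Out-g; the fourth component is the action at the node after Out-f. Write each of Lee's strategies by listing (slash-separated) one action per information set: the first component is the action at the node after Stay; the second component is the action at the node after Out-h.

6

Kai has 24 pure strategies: Out/h/R/s, Out/h/R/p, Out/h/C/s, Out/h/C/p, Out/g/R/s, Out/g/R/p, Out/g/C/s, Out/g/C/p, Out/f/R/s, Out/f/R/p, Out/f/C/s, Out/f/C/p, Stay/h/R/s, Stay/h/R/p, Stay/h/C/s, Stay/h/C/p, Stay/g/R/s, Stay/g/R/p, Stay/g/C/s, Stay/g/C/p, Stay/f/R/s, Stay/f/R/p, Stay/f/C/s, Stay/f/C/p. Columns: Lo/e, Lo/b, Mid/e, Mid/b.
{Out/h/R/s, Out/h/R/p, Out/h/C/s, Out/h/C/p} → row (3,8) (7,1) (3,8) (7,1)
{Out/g/R/s, Out/g/R/p} → row (0,8) (0,8) (0,8) (0,8)
{Out/g/C/s, Out/g/C/p} → row (2,0) (2,0) (2,0) (2,0)
{Out/f/R/s, Out/f/C/s} → row (7,1) (7,1) (7,1) (7,1)
{Out/f/R/p, Out/f/C/p} → row (5,3) (5,3) (5,3) (5,3)
{Stay/h/R/s, Stay/h/R/p, Stay/h/C/s, Stay/h/C/p, Stay/g/R/s, Stay/g/R/p, Stay/g/C/s, Stay/g/C/p, Stay/f/R/s, Stay/f/R/p, Stay/f/C/s, Stay/f/C/p} → row (2,5) (2,5) (4,6) (4,6)
That's 6 distinct rows out of 24 strategies.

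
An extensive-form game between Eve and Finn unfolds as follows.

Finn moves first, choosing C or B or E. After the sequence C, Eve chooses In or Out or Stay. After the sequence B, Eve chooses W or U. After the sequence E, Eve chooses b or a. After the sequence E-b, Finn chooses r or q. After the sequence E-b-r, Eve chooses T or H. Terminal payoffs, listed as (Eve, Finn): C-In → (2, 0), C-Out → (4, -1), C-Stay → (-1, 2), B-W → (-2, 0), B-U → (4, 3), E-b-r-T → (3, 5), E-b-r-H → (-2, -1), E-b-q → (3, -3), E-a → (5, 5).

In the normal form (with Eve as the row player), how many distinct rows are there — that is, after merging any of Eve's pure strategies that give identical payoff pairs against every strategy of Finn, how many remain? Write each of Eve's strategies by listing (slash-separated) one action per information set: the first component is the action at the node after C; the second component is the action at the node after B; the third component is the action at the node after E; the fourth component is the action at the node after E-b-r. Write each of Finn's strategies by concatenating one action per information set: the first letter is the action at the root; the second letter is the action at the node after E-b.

18

Eve has 24 pure strategies: In/W/b/T, In/W/b/H, In/W/a/T, In/W/a/H, In/U/b/T, In/U/b/H, In/U/a/T, In/U/a/H, Out/W/b/T, Out/W/b/H, Out/W/a/T, Out/W/a/H, Out/U/b/T, Out/U/b/H, Out/U/a/T, Out/U/a/H, Stay/W/b/T, Stay/W/b/H, Stay/W/a/T, Stay/W/a/H, Stay/U/b/T, Stay/U/b/H, Stay/U/a/T, Stay/U/a/H. Columns: Cr, Cq, Br, Bq, Er, Eq.
{In/W/b/T} → row (2,0) (2,0) (-2,0) (-2,0) (3,5) (3,-3)
{In/W/b/H} → row (2,0) (2,0) (-2,0) (-2,0) (-2,-1) (3,-3)
{In/W/a/T, In/W/a/H} → row (2,0) (2,0) (-2,0) (-2,0) (5,5) (5,5)
{In/U/b/T} → row (2,0) (2,0) (4,3) (4,3) (3,5) (3,-3)
{In/U/b/H} → row (2,0) (2,0) (4,3) (4,3) (-2,-1) (3,-3)
{In/U/a/T, In/U/a/H} → row (2,0) (2,0) (4,3) (4,3) (5,5) (5,5)
{Out/W/b/T} → row (4,-1) (4,-1) (-2,0) (-2,0) (3,5) (3,-3)
{Out/W/b/H} → row (4,-1) (4,-1) (-2,0) (-2,0) (-2,-1) (3,-3)
{Out/W/a/T, Out/W/a/H} → row (4,-1) (4,-1) (-2,0) (-2,0) (5,5) (5,5)
{Out/U/b/T} → row (4,-1) (4,-1) (4,3) (4,3) (3,5) (3,-3)
{Out/U/b/H} → row (4,-1) (4,-1) (4,3) (4,3) (-2,-1) (3,-3)
{Out/U/a/T, Out/U/a/H} → row (4,-1) (4,-1) (4,3) (4,3) (5,5) (5,5)
{Stay/W/b/T} → row (-1,2) (-1,2) (-2,0) (-2,0) (3,5) (3,-3)
{Stay/W/b/H} → row (-1,2) (-1,2) (-2,0) (-2,0) (-2,-1) (3,-3)
{Stay/W/a/T, Stay/W/a/H} → row (-1,2) (-1,2) (-2,0) (-2,0) (5,5) (5,5)
{Stay/U/b/T} → row (-1,2) (-1,2) (4,3) (4,3) (3,5) (3,-3)
{Stay/U/b/H} → row (-1,2) (-1,2) (4,3) (4,3) (-2,-1) (3,-3)
{Stay/U/a/T, Stay/U/a/H} → row (-1,2) (-1,2) (4,3) (4,3) (5,5) (5,5)
That's 18 distinct rows out of 24 strategies.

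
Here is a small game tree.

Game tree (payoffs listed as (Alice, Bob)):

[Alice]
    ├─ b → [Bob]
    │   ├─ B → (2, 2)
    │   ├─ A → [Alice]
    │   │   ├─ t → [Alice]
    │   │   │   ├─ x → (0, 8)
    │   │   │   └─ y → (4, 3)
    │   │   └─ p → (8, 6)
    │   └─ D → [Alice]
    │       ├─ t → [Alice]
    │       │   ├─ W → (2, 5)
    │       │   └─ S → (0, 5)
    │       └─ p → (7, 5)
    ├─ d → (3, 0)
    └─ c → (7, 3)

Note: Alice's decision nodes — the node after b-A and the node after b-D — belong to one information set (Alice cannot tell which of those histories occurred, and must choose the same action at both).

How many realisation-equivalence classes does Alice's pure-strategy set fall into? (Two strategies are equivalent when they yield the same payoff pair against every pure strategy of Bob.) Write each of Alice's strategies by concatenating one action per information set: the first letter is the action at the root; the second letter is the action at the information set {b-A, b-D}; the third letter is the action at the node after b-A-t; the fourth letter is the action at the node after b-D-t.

7

Alice has 24 pure strategies: btxW, btxS, btyW, btyS, bpxW, bpxS, bpyW, bpyS, dtxW, dtxS, dtyW, dtyS, dpxW, dpxS, dpyW, dpyS, ctxW, ctxS, ctyW, ctyS, cpxW, cpxS, cpyW, cpyS. Columns: B, A, D.
{btxW} → row (2,2) (0,8) (2,5)
{btxS} → row (2,2) (0,8) (0,5)
{btyW} → row (2,2) (4,3) (2,5)
{btyS} → row (2,2) (4,3) (0,5)
{bpxW, bpxS, bpyW, bpyS} → row (2,2) (8,6) (7,5)
{dtxW, dtxS, dtyW, dtyS, dpxW, dpxS, dpyW, dpyS} → row (3,0) (3,0) (3,0)
{ctxW, ctxS, ctyW, ctyS, cpxW, cpxS, cpyW, cpyS} → row (7,3) (7,3) (7,3)
That's 7 distinct rows out of 24 strategies.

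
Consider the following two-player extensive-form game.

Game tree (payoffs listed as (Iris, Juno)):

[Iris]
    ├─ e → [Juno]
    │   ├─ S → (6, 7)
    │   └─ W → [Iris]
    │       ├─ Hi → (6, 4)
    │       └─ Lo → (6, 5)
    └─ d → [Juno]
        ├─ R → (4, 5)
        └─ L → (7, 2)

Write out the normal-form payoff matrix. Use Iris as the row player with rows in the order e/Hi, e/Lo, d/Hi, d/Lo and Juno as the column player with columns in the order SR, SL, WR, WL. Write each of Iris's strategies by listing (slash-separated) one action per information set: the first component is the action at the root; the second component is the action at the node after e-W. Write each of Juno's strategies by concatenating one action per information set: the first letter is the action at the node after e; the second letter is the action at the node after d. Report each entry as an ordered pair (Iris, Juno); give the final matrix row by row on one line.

e/Hi: (6,7) (6,7) (6,4) (6,4) | e/Lo: (6,7) (6,7) (6,5) (6,5) | d/Hi: (4,5) (7,2) (4,5) (7,2) | d/Lo: (4,5) (7,2) (4,5) (7,2)

           SR       SL       WR       WL
e/Hi    (6,7)    (6,7)    (6,4)    (6,4)
e/Lo    (6,7)    (6,7)    (6,5)    (6,5)
d/Hi    (4,5)    (7,2)    (4,5)    (7,2)
d/Lo    (4,5)    (7,2)    (4,5)    (7,2)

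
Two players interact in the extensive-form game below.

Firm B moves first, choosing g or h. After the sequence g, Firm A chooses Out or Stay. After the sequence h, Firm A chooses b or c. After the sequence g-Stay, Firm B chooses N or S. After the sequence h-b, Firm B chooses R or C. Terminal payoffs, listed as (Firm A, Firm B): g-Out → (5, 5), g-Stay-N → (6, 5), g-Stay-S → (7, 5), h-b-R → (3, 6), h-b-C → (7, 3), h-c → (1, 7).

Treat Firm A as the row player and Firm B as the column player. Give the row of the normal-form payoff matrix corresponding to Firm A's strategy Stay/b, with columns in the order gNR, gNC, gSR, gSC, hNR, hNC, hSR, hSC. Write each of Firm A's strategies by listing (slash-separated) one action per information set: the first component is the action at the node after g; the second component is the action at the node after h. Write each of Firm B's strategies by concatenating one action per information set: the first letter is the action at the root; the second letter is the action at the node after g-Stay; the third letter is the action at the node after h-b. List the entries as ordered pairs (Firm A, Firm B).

(6,5) (6,5) (7,5) (7,5) (3,6) (7,3) (3,6) (7,3)

vs gNR: Firm B plays g → Firm A plays Stay at [g] → Firm B plays N at [g-Stay] → (6, 5)
vs gNC: Firm B plays g → Firm A plays Stay at [g] → Firm B plays N at [g-Stay] → (6, 5)
vs gSR: Firm B plays g → Firm A plays Stay at [g] → Firm B plays S at [g-Stay] → (7, 5)
vs gSC: Firm B plays g → Firm A plays Stay at [g] → Firm B plays S at [g-Stay] → (7, 5)
vs hNR: Firm B plays h → Firm A plays b at [h] → Firm B plays R at [h-b] → (3, 6)
vs hNC: Firm B plays h → Firm A plays b at [h] → Firm B plays C at [h-b] → (7, 3)
vs hSR: Firm B plays h → Firm A plays b at [h] → Firm B plays R at [h-b] → (3, 6)
vs hSC: Firm B plays h → Firm A plays b at [h] → Firm B plays C at [h-b] → (7, 3)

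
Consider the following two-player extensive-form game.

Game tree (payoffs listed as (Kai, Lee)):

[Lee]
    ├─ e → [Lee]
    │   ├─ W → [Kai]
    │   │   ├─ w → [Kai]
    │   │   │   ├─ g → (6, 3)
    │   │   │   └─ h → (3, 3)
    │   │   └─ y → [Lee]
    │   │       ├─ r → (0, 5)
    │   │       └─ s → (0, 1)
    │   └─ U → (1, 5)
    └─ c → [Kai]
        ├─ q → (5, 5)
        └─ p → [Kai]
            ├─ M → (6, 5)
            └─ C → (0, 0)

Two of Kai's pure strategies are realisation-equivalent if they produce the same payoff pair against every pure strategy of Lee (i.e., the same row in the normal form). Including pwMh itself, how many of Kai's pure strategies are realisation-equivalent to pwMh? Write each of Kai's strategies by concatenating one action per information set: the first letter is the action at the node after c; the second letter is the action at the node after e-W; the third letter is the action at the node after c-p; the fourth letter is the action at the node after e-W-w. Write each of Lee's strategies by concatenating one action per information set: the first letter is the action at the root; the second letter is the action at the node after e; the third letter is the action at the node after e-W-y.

Row for pwMh (columns eWr, eWs, eUr, eUs, cWr, cWs, cUr, cUs): (3,3) (3,3) (1,5) (1,5) (6,5) (6,5) (6,5) (6,5).
Every one of Kai's information sets is on the play path for some reply by Lee when Kai follows pwMh.
Changing the action at any of them therefore changes at least one column, so only pwMh itself gives this row.

1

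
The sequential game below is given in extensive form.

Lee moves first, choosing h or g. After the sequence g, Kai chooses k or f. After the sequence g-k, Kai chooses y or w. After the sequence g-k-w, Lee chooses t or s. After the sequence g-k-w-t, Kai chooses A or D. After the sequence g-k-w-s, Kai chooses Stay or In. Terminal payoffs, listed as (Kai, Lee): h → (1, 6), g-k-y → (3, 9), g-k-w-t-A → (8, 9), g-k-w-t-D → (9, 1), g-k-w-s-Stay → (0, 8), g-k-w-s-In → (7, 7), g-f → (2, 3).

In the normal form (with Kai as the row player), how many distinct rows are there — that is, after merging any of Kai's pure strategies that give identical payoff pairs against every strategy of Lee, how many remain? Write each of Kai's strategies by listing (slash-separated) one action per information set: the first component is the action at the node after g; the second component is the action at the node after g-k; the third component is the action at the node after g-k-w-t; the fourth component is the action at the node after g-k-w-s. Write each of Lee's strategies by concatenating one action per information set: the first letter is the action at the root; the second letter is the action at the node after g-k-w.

Kai has 16 pure strategies: k/y/A/Stay, k/y/A/In, k/y/D/Stay, k/y/D/In, k/w/A/Stay, k/w/A/In, k/w/D/Stay, k/w/D/In, f/y/A/Stay, f/y/A/In, f/y/D/Stay, f/y/D/In, f/w/A/Stay, f/w/A/In, f/w/D/Stay, f/w/D/In. Columns: ht, hs, gt, gs.
{k/y/A/Stay, k/y/A/In, k/y/D/Stay, k/y/D/In} → row (1,6) (1,6) (3,9) (3,9)
{k/w/A/Stay} → row (1,6) (1,6) (8,9) (0,8)
{k/w/A/In} → row (1,6) (1,6) (8,9) (7,7)
{k/w/D/Stay} → row (1,6) (1,6) (9,1) (0,8)
{k/w/D/In} → row (1,6) (1,6) (9,1) (7,7)
{f/y/A/Stay, f/y/A/In, f/y/D/Stay, f/y/D/In, f/w/A/Stay, f/w/A/In, f/w/D/Stay, f/w/D/In} → row (1,6) (1,6) (2,3) (2,3)
That's 6 distinct rows out of 16 strategies.

6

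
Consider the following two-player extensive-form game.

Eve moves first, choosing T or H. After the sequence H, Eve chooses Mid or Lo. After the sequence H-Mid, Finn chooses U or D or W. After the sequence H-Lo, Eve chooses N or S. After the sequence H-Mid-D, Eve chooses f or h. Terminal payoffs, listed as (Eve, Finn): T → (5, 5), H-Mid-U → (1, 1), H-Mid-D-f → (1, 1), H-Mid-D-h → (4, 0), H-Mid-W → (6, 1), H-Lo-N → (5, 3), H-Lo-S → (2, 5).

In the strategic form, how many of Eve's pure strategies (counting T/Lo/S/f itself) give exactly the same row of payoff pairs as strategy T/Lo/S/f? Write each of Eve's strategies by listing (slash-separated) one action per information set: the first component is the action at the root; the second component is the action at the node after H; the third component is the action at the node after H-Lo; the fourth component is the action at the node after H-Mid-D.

Row for T/Lo/S/f (columns U, D, W): (5,5) (5,5) (5,5).
Under T/Lo/S/f, Eve's choice at the node after H and at the node after H-Lo and at the node after H-Mid-D can never be reached regardless of what Finn does, so varying those choices leaves every outcome unchanged.
Holding the reachable choices fixed and varying the unreachable ones freely already gives 2 × 2 × 2 = 8 equivalent strategies.
No other strategy reproduces this row, so those 8 are the full class: T/Mid/N/f, T/Mid/N/h, T/Mid/S/f, T/Mid/S/h, T/Lo/N/f, T/Lo/N/h, T/Lo/S/f, T/Lo/S/h.

8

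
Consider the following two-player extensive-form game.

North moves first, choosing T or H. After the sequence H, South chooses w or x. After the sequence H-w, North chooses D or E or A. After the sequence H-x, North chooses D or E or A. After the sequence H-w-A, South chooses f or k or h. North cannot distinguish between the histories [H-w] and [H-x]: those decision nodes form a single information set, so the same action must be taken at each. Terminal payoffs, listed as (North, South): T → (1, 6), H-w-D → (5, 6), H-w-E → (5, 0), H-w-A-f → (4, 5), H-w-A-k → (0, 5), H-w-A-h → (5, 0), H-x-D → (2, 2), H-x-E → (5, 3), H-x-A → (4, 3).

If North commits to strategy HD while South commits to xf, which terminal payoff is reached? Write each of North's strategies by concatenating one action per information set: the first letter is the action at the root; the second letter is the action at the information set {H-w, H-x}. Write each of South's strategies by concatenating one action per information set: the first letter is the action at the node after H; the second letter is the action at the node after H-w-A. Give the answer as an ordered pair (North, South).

Trace the play path from the root:
  North plays H
  South plays x at [H]
  North plays D at [H-x]
→ terminal payoff (2, 2).
(South's choice at the node after H-w-A is never reached on this path, so it doesn't affect the outcome.)

(2, 2)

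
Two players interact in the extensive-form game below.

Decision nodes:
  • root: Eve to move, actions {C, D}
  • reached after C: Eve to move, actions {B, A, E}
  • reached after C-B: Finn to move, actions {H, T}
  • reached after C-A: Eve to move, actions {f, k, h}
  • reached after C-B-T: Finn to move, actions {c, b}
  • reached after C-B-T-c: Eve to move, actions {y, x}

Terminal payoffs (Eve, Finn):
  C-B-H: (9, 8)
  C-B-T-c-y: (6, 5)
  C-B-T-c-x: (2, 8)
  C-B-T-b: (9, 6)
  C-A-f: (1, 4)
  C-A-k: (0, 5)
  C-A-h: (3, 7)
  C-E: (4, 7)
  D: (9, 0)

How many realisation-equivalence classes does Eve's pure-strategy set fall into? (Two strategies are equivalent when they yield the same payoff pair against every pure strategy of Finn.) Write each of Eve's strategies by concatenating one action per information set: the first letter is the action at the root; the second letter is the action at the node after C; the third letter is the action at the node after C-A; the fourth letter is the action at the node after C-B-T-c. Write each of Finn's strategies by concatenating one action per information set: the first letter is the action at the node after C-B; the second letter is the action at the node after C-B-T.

Eve has 36 pure strategies: CBfy, CBfx, CBky, CBkx, CBhy, CBhx, CAfy, CAfx, CAky, CAkx, CAhy, CAhx, CEfy, CEfx, CEky, CEkx, CEhy, CEhx, DBfy, DBfx, DBky, DBkx, DBhy, DBhx, DAfy, DAfx, DAky, DAkx, DAhy, DAhx, DEfy, DEfx, DEky, DEkx, DEhy, DEhx. Columns: Hc, Hb, Tc, Tb.
{CBfy, CBky, CBhy} → row (9,8) (9,8) (6,5) (9,6)
{CBfx, CBkx, CBhx} → row (9,8) (9,8) (2,8) (9,6)
{CAfy, CAfx} → row (1,4) (1,4) (1,4) (1,4)
{CAky, CAkx} → row (0,5) (0,5) (0,5) (0,5)
{CAhy, CAhx} → row (3,7) (3,7) (3,7) (3,7)
{CEfy, CEfx, CEky, CEkx, CEhy, CEhx} → row (4,7) (4,7) (4,7) (4,7)
{DBfy, DBfx, DBky, DBkx, DBhy, DBhx, DAfy, DAfx, DAky, DAkx, DAhy, DAhx, DEfy, DEfx, DEky, DEkx, DEhy, DEhx} → row (9,0) (9,0) (9,0) (9,0)
That's 7 distinct rows out of 36 strategies.

7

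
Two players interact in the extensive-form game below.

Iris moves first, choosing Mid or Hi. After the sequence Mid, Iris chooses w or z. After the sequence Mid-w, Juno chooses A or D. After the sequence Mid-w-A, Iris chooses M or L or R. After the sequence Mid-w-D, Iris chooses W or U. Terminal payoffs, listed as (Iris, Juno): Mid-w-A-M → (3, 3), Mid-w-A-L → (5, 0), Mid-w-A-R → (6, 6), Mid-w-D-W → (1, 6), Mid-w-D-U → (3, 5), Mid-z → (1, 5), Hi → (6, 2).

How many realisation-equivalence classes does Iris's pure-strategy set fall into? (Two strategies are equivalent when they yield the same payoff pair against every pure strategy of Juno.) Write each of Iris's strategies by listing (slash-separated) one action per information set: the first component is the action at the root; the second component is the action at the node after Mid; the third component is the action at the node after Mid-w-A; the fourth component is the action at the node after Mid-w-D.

Iris has 24 pure strategies: Mid/w/M/W, Mid/w/M/U, Mid/w/L/W, Mid/w/L/U, Mid/w/R/W, Mid/w/R/U, Mid/z/M/W, Mid/z/M/U, Mid/z/L/W, Mid/z/L/U, Mid/z/R/W, Mid/z/R/U, Hi/w/M/W, Hi/w/M/U, Hi/w/L/W, Hi/w/L/U, Hi/w/R/W, Hi/w/R/U, Hi/z/M/W, Hi/z/M/U, Hi/z/L/W, Hi/z/L/U, Hi/z/R/W, Hi/z/R/U. Columns: A, D.
{Mid/w/M/W} → row (3,3) (1,6)
{Mid/w/M/U} → row (3,3) (3,5)
{Mid/w/L/W} → row (5,0) (1,6)
{Mid/w/L/U} → row (5,0) (3,5)
{Mid/w/R/W} → row (6,6) (1,6)
{Mid/w/R/U} → row (6,6) (3,5)
{Mid/z/M/W, Mid/z/M/U, Mid/z/L/W, Mid/z/L/U, Mid/z/R/W, Mid/z/R/U} → row (1,5) (1,5)
{Hi/w/M/W, Hi/w/M/U, Hi/w/L/W, Hi/w/L/U, Hi/w/R/W, Hi/w/R/U, Hi/z/M/W, Hi/z/M/U, Hi/z/L/W, Hi/z/L/U, Hi/z/R/W, Hi/z/R/U} → row (6,2) (6,2)
That's 8 distinct rows out of 24 strategies.

8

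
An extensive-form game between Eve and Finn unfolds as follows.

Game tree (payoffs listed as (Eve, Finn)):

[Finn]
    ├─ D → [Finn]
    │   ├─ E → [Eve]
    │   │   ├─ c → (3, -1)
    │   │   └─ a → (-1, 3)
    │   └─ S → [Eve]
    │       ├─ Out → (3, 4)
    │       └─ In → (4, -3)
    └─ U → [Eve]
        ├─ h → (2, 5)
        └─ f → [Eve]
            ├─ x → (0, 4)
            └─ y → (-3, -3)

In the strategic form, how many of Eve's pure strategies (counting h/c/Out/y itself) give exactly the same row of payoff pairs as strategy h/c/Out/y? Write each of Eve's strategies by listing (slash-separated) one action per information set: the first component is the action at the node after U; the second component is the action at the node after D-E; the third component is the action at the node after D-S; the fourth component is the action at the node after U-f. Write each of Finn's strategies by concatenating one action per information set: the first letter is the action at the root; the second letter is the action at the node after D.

Row for h/c/Out/y (columns DE, DS, UE, US): (3,-1) (3,4) (2,5) (2,5).
Under h/c/Out/y, Eve's choice at the node after U-f can never be reached regardless of what Finn does, so varying those choices leaves every outcome unchanged.
Holding the reachable choices fixed and varying the unreachable one freely already gives 2 equivalent strategies.
No other strategy reproduces this row, so those 2 are the full class: h/c/Out/x, h/c/Out/y.

2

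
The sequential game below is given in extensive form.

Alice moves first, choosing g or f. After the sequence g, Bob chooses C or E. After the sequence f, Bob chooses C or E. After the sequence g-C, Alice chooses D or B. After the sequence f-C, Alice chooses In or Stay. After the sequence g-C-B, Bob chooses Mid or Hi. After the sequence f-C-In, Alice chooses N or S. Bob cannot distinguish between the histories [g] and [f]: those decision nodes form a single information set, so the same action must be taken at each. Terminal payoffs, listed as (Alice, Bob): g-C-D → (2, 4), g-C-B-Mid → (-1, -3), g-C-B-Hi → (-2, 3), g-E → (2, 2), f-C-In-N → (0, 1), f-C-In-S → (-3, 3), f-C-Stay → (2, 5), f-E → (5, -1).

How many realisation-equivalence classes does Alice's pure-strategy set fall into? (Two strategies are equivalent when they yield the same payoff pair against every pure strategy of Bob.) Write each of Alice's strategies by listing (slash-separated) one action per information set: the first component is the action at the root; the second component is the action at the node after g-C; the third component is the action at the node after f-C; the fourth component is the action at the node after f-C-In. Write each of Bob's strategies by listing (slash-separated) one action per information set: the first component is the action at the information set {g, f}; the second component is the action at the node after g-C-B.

5

Alice has 16 pure strategies: g/D/In/N, g/D/In/S, g/D/Stay/N, g/D/Stay/S, g/B/In/N, g/B/In/S, g/B/Stay/N, g/B/Stay/S, f/D/In/N, f/D/In/S, f/D/Stay/N, f/D/Stay/S, f/B/In/N, f/B/In/S, f/B/Stay/N, f/B/Stay/S. Columns: C/Mid, C/Hi, E/Mid, E/Hi.
{g/D/In/N, g/D/In/S, g/D/Stay/N, g/D/Stay/S} → row (2,4) (2,4) (2,2) (2,2)
{g/B/In/N, g/B/In/S, g/B/Stay/N, g/B/Stay/S} → row (-1,-3) (-2,3) (2,2) (2,2)
{f/D/In/N, f/B/In/N} → row (0,1) (0,1) (5,-1) (5,-1)
{f/D/In/S, f/B/In/S} → row (-3,3) (-3,3) (5,-1) (5,-1)
{f/D/Stay/N, f/D/Stay/S, f/B/Stay/N, f/B/Stay/S} → row (2,5) (2,5) (5,-1) (5,-1)
That's 5 distinct rows out of 16 strategies.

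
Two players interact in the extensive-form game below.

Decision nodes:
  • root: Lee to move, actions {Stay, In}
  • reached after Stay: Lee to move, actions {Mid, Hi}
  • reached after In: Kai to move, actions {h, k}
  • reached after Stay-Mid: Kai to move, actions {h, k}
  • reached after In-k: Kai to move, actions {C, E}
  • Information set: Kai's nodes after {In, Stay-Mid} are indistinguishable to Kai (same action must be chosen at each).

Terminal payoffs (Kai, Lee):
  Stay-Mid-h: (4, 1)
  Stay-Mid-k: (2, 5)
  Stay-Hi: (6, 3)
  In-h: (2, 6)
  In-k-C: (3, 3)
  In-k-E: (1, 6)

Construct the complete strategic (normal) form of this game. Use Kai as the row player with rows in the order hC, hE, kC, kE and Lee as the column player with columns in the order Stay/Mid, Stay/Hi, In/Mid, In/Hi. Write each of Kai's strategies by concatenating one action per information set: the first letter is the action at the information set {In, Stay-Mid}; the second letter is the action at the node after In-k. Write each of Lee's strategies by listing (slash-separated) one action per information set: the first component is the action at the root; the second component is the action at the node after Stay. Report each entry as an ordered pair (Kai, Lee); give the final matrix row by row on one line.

Row hC: Stay/Mid→(4,1), Stay/Hi→(6,3), In/Mid→(2,6), In/Hi→(2,6)
Row hE: Stay/Mid→(4,1), Stay/Hi→(6,3), In/Mid→(2,6), In/Hi→(2,6)
Row kC: Stay/Mid→(2,5), Stay/Hi→(6,3), In/Mid→(3,3), In/Hi→(3,3)
Row kE: Stay/Mid→(2,5), Stay/Hi→(6,3), In/Mid→(1,6), In/Hi→(1,6)

hC: (4,1) (6,3) (2,6) (2,6) | hE: (4,1) (6,3) (2,6) (2,6) | kC: (2,5) (6,3) (3,3) (3,3) | kE: (2,5) (6,3) (1,6) (1,6)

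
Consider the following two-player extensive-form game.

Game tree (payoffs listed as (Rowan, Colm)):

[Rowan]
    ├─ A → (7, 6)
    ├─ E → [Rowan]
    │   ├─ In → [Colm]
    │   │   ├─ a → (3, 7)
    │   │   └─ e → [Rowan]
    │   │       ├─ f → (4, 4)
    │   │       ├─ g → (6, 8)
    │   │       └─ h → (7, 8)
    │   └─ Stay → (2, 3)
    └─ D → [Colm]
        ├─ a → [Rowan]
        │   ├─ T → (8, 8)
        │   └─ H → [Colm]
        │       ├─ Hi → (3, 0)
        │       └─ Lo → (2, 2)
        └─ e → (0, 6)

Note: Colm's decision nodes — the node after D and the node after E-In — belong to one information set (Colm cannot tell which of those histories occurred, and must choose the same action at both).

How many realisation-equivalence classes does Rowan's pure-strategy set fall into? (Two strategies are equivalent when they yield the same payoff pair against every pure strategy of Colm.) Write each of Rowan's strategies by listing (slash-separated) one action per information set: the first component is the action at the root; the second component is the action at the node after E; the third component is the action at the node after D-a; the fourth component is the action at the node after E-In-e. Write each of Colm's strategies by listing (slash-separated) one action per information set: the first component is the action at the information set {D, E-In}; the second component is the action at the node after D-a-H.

Rowan has 36 pure strategies: A/In/T/f, A/In/T/g, A/In/T/h, A/In/H/f, A/In/H/g, A/In/H/h, A/Stay/T/f, A/Stay/T/g, A/Stay/T/h, A/Stay/H/f, A/Stay/H/g, A/Stay/H/h, E/In/T/f, E/In/T/g, E/In/T/h, E/In/H/f, E/In/H/g, E/In/H/h, E/Stay/T/f, E/Stay/T/g, E/Stay/T/h, E/Stay/H/f, E/Stay/H/g, E/Stay/H/h, D/In/T/f, D/In/T/g, D/In/T/h, D/In/H/f, D/In/H/g, D/In/H/h, D/Stay/T/f, D/Stay/T/g, D/Stay/T/h, D/Stay/H/f, D/Stay/H/g, D/Stay/H/h. Columns: a/Hi, a/Lo, e/Hi, e/Lo.
{A/In/T/f, A/In/T/g, A/In/T/h, A/In/H/f, A/In/H/g, A/In/H/h, A/Stay/T/f, A/Stay/T/g, A/Stay/T/h, A/Stay/H/f, A/Stay/H/g, A/Stay/H/h} → row (7,6) (7,6) (7,6) (7,6)
{E/In/T/f, E/In/H/f} → row (3,7) (3,7) (4,4) (4,4)
{E/In/T/g, E/In/H/g} → row (3,7) (3,7) (6,8) (6,8)
{E/In/T/h, E/In/H/h} → row (3,7) (3,7) (7,8) (7,8)
{E/Stay/T/f, E/Stay/T/g, E/Stay/T/h, E/Stay/H/f, E/Stay/H/g, E/Stay/H/h} → row (2,3) (2,3) (2,3) (2,3)
{D/In/T/f, D/In/T/g, D/In/T/h, D/Stay/T/f, D/Stay/T/g, D/Stay/T/h} → row (8,8) (8,8) (0,6) (0,6)
{D/In/H/f, D/In/H/g, D/In/H/h, D/Stay/H/f, D/Stay/H/g, D/Stay/H/h} → row (3,0) (2,2) (0,6) (0,6)
That's 7 distinct rows out of 36 strategies.

7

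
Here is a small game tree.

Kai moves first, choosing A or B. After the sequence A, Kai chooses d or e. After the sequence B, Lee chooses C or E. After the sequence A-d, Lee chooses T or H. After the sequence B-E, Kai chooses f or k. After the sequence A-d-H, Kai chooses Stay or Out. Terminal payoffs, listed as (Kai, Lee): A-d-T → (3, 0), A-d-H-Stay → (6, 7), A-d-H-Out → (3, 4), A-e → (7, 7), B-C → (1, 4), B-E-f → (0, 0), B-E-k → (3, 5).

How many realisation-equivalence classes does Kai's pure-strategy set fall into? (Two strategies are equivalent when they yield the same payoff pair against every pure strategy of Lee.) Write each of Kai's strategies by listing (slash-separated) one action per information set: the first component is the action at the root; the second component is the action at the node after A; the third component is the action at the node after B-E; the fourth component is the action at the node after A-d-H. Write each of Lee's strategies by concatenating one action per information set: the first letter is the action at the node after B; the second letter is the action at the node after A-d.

5

Kai has 16 pure strategies: A/d/f/Stay, A/d/f/Out, A/d/k/Stay, A/d/k/Out, A/e/f/Stay, A/e/f/Out, A/e/k/Stay, A/e/k/Out, B/d/f/Stay, B/d/f/Out, B/d/k/Stay, B/d/k/Out, B/e/f/Stay, B/e/f/Out, B/e/k/Stay, B/e/k/Out. Columns: CT, CH, ET, EH.
{A/d/f/Stay, A/d/k/Stay} → row (3,0) (6,7) (3,0) (6,7)
{A/d/f/Out, A/d/k/Out} → row (3,0) (3,4) (3,0) (3,4)
{A/e/f/Stay, A/e/f/Out, A/e/k/Stay, A/e/k/Out} → row (7,7) (7,7) (7,7) (7,7)
{B/d/f/Stay, B/d/f/Out, B/e/f/Stay, B/e/f/Out} → row (1,4) (1,4) (0,0) (0,0)
{B/d/k/Stay, B/d/k/Out, B/e/k/Stay, B/e/k/Out} → row (1,4) (1,4) (3,5) (3,5)
That's 5 distinct rows out of 16 strategies.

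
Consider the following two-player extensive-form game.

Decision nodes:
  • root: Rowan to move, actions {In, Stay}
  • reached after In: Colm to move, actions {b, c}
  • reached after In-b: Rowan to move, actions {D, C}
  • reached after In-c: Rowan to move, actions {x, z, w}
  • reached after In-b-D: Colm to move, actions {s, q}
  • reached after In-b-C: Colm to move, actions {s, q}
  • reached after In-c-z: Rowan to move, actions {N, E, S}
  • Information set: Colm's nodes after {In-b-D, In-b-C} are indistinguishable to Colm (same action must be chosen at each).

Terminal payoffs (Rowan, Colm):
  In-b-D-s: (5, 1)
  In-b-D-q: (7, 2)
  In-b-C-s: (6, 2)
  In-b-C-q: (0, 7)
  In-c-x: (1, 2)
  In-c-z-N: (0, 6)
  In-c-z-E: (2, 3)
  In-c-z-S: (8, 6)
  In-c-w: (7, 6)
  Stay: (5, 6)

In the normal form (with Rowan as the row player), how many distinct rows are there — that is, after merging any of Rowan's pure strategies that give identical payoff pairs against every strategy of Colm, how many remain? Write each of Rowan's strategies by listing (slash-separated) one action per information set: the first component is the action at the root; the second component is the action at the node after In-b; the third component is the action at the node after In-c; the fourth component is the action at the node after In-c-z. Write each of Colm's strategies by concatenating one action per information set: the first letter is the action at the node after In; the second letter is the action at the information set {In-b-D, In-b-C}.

Rowan has 36 pure strategies: In/D/x/N, In/D/x/E, In/D/x/S, In/D/z/N, In/D/z/E, In/D/z/S, In/D/w/N, In/D/w/E, In/D/w/S, In/C/x/N, In/C/x/E, In/C/x/S, In/C/z/N, In/C/z/E, In/C/z/S, In/C/w/N, In/C/w/E, In/C/w/S, Stay/D/x/N, Stay/D/x/E, Stay/D/x/S, Stay/D/z/N, Stay/D/z/E, Stay/D/z/S, Stay/D/w/N, Stay/D/w/E, Stay/D/w/S, Stay/C/x/N, Stay/C/x/E, Stay/C/x/S, Stay/C/z/N, Stay/C/z/E, Stay/C/z/S, Stay/C/w/N, Stay/C/w/E, Stay/C/w/S. Columns: bs, bq, cs, cq.
{In/D/x/N, In/D/x/E, In/D/x/S} → row (5,1) (7,2) (1,2) (1,2)
{In/D/z/N} → row (5,1) (7,2) (0,6) (0,6)
{In/D/z/E} → row (5,1) (7,2) (2,3) (2,3)
{In/D/z/S} → row (5,1) (7,2) (8,6) (8,6)
{In/D/w/N, In/D/w/E, In/D/w/S} → row (5,1) (7,2) (7,6) (7,6)
{In/C/x/N, In/C/x/E, In/C/x/S} → row (6,2) (0,7) (1,2) (1,2)
{In/C/z/N} → row (6,2) (0,7) (0,6) (0,6)
{In/C/z/E} → row (6,2) (0,7) (2,3) (2,3)
{In/C/z/S} → row (6,2) (0,7) (8,6) (8,6)
{In/C/w/N, In/C/w/E, In/C/w/S} → row (6,2) (0,7) (7,6) (7,6)
{Stay/D/x/N, Stay/D/x/E, Stay/D/x/S, Stay/D/z/N, Stay/D/z/E, Stay/D/z/S, Stay/D/w/N, Stay/D/w/E, Stay/D/w/S, Stay/C/x/N, Stay/C/x/E, Stay/C/x/S, Stay/C/z/N, Stay/C/z/E, Stay/C/z/S, Stay/C/w/N, Stay/C/w/E, Stay/C/w/S} → row (5,6) (5,6) (5,6) (5,6)
That's 11 distinct rows out of 36 strategies.

11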